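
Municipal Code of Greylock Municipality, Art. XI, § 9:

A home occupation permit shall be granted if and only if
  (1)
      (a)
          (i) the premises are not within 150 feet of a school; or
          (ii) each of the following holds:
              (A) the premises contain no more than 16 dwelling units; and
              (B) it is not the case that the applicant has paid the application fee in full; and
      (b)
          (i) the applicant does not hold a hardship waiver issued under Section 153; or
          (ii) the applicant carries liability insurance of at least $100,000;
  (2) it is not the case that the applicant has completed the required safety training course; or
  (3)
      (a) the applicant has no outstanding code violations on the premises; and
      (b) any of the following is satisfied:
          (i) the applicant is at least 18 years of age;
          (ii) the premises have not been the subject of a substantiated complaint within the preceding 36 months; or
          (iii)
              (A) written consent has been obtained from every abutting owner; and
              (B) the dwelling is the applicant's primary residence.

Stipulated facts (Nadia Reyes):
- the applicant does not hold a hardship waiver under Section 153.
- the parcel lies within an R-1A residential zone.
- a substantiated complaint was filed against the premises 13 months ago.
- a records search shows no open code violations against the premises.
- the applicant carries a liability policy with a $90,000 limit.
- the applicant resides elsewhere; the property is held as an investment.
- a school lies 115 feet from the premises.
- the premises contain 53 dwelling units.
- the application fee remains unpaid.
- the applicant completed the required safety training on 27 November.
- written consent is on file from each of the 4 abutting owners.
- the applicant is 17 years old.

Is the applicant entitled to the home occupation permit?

No — denied.

(i) ≥150 ft from school — not met.
(A) ≤ 16 units — not met.
(B) not (fee paid) — met.
(ii): F AND T → false.
(a) = F OR F = false.
(i) not (hardship waiver) — satisfied.
(ii) insurance ≥ $100,000 — not met.
(b): T OR F → true.
(1): F AND T → false.
(2) not (safety training) — not met.
(a) no code violations — holds.
(i) age ≥ 18 — not satisfied.
(ii) no complaint in 36 mo. — not satisfied.
(A) all abutters consent — met.
(B) primary residence — not met.
(iii) = T AND F = false.
(b): F OR F OR F → false.
(3): T AND F → false.
So Overall is not satisfied (F OR F OR F).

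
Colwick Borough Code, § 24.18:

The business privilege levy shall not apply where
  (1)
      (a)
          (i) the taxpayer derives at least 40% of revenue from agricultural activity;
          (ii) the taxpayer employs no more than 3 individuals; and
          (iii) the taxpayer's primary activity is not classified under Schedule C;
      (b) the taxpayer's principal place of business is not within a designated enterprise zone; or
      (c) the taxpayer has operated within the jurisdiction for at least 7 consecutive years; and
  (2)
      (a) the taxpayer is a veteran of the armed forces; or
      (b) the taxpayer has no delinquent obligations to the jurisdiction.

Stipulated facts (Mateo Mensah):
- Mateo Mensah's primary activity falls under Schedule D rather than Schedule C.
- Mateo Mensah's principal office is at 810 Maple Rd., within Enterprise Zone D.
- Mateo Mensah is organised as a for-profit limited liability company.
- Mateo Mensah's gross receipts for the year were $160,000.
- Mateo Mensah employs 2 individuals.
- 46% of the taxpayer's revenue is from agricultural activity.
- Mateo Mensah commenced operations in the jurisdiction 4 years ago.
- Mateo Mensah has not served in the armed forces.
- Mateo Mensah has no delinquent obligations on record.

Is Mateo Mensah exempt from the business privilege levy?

Yes — exempt.

(i) ≥40% agricultural — holds.
(ii) ≤ 3 employees — met.
(iii) not (Schedule C activity) — holds.
(a) = T AND T AND T = true.
(b) not (in enterprise zone) — fails.
(c) ≥ 7 yrs in jurisdiction — not met.
(1): T OR F OR F → true.
(a) veteran — not met.
(b) no delinquency — met.
(2) = F OR T = true.
Overall = T AND T = true.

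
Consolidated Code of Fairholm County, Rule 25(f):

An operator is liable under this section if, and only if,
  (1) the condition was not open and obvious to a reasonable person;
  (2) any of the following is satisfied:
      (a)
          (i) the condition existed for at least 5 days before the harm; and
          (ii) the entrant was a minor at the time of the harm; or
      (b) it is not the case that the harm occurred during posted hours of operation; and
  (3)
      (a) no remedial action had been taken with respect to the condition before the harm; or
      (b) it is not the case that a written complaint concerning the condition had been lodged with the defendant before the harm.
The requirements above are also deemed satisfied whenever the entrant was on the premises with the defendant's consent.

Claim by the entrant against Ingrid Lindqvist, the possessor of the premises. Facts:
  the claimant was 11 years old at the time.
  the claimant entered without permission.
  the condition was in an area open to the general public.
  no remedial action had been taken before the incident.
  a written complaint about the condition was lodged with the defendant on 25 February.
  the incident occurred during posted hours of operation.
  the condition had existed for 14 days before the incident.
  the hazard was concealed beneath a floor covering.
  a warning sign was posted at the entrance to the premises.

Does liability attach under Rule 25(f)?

(1) not open/obvious — met.
(i) condition ≥5 days old — satisfied.
(ii) entrant a minor — met.
So (a) is satisfied (T AND T).
(b) not (during posted hours) — not met.
(2) = T OR F = true.
(a) no remedial action — satisfied.
(b) not (complaint lodged) — fails.
(3) = T OR F = true.
Overall: T AND T AND T → true.
Exception (consent to enter) — not satisfied.
Result: main true OR exception false → true.

Yes — liable.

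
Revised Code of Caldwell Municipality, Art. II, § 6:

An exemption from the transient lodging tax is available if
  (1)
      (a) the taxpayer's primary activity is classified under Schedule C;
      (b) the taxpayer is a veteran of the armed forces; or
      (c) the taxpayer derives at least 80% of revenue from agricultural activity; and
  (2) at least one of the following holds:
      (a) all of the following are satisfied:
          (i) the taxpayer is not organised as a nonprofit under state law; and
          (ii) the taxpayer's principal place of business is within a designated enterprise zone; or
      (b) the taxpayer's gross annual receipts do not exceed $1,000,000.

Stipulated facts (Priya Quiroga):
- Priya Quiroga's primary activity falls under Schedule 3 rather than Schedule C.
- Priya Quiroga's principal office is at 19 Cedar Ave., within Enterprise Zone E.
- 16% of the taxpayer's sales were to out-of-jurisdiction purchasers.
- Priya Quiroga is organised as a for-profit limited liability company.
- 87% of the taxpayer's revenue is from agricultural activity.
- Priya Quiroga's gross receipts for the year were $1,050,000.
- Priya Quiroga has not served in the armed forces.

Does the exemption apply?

(a) Schedule C activity — not satisfied.
(b) veteran — fails.
(c) ≥80% agricultural — holds.
(1) = F OR F OR T = true.
(i) not (nonprofit) — holds.
(ii) in enterprise zone — holds.
So (a) is satisfied (T AND T).
(b) receipts ≤ $1,000,000 — fails.
(2) = T OR F = true.
So Overall is satisfied (T AND T).

Yes — exempt.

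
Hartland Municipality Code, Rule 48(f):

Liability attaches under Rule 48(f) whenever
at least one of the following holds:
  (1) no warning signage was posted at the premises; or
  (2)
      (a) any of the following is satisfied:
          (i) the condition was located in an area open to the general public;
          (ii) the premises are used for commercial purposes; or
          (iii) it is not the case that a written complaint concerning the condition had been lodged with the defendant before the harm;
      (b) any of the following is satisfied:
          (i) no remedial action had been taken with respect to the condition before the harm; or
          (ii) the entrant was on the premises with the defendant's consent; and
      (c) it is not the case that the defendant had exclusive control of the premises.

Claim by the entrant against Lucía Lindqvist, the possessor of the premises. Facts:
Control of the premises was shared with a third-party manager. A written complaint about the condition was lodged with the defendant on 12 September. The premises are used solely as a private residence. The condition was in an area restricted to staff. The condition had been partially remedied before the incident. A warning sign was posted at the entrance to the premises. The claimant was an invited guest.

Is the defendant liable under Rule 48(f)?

No — not liable.

(1) no signage posted — fails.
(i) public area — not satisfied.
(ii) commercial use — not met.
(iii) not (complaint lodged) — not satisfied.
(a) = F OR F OR F = false.
(i) no remedial action — not met.
(ii) consent to enter — met.
So (b) is satisfied (F OR T).
(c) not (exclusive control) — met.
(2) = F AND T AND T = false.
Overall = F OR F = false.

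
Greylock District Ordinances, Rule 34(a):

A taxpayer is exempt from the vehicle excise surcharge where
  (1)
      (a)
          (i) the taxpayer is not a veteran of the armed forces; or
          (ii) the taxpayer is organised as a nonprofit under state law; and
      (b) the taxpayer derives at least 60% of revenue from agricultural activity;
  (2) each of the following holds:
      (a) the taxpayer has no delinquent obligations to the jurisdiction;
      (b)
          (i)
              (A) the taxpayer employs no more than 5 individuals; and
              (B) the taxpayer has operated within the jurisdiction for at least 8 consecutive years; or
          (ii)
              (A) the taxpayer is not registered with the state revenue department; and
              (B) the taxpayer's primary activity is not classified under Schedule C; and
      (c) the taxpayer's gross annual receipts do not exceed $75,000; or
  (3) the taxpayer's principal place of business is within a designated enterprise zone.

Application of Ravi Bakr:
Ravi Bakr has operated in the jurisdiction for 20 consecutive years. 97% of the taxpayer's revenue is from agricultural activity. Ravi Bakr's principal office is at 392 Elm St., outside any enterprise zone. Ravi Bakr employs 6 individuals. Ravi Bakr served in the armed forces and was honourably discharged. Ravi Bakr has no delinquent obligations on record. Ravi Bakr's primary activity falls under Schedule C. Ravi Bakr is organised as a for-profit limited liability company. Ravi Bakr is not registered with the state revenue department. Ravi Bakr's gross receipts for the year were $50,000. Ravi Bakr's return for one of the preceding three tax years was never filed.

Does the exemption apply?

(i) not (veteran) — not satisfied.
(ii) nonprofit — not met.
So (a) is not satisfied (F OR F).
(b) ≥60% agricultural — holds.
So (1) is not satisfied (F AND T).
(a) no delinquency — met.
(A) ≤ 5 employees — not satisfied.
(B) ≥ 8 yrs in jurisdiction — satisfied.
(i) = F AND T = false.
(A) not (state-registered) — met.
(B) not (Schedule C activity) — not satisfied.
(ii) = T AND F = false.
(b) = F OR F = false.
(c) receipts ≤ $75,000 — satisfied.
(2): T AND F AND T → false.
(3) in enterprise zone — not satisfied.
Overall: F OR F OR F → false.

No — not exempt.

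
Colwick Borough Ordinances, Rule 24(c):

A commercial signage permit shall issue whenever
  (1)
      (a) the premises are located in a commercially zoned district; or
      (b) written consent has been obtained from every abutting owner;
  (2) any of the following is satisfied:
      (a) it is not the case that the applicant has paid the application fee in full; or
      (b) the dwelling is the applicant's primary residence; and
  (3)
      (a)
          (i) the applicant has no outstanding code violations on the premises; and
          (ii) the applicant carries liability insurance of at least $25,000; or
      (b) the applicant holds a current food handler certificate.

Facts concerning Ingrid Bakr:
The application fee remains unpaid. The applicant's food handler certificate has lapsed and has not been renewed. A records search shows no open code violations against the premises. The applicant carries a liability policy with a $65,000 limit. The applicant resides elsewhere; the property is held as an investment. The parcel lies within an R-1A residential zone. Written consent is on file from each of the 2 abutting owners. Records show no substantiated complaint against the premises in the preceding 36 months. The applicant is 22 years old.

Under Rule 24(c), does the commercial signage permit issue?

(a) commercially zoned — not met.
(b) all abutters consent — holds.
So (1) is satisfied (F OR T).
(a) not (fee paid) — holds.
(b) primary residence — not satisfied.
(2) = T OR F = true.
(i) no code violations — met.
(ii) insurance ≥ $25,000 — holds.
So (a) is satisfied (T AND T).
(b) food handler cert. — not met.
(3) = T OR F = true.
Overall: T AND T AND T → true.

Yes — granted.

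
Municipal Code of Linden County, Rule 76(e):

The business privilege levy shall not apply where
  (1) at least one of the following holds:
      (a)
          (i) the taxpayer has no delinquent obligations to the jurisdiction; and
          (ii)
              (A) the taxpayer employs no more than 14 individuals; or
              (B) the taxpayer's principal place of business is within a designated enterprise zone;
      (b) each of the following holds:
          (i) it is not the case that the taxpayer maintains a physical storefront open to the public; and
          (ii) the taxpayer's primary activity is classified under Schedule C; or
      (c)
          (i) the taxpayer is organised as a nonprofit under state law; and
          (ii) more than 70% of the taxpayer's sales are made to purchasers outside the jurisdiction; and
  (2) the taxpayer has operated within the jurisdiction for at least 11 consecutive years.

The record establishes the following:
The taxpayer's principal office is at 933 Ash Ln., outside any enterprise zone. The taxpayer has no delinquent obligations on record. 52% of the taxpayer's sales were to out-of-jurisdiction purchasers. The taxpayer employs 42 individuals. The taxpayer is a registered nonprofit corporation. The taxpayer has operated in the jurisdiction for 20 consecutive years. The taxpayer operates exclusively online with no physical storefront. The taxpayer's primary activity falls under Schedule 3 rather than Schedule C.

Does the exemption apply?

(i) no delinquency — met.
(A) ≤ 14 employees — fails.
(B) in enterprise zone — not met.
(ii) = F OR F = false.
(a): T AND F → false.
(i) not (has storefront) — holds.
(ii) Schedule C activity — not met.
(b) = T AND F = false.
(i) nonprofit — met.
(ii) >70% out-of-jur. sales — not satisfied.
(c) = T AND F = false.
(1): F OR F OR F → false.
(2) ≥ 11 yrs in jurisdiction — satisfied.
So Overall is not satisfied (F AND T).

No — not exempt.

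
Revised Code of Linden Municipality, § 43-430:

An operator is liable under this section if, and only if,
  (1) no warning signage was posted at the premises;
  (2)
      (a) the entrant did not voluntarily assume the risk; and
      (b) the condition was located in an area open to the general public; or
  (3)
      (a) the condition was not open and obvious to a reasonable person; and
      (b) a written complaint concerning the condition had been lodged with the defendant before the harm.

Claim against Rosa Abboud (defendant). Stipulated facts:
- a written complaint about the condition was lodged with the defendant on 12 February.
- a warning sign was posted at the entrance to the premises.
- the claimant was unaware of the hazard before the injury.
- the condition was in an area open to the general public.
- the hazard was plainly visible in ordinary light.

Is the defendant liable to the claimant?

Yes — liable.

(1) no signage posted — not satisfied.
(a) no assumed risk — met.
(b) public area — holds.
So (2) is satisfied (T AND T).
(a) not open/obvious — not met.
(b) complaint lodged — holds.
So (3) is not satisfied (F AND T).
Overall: F OR T OR F → true.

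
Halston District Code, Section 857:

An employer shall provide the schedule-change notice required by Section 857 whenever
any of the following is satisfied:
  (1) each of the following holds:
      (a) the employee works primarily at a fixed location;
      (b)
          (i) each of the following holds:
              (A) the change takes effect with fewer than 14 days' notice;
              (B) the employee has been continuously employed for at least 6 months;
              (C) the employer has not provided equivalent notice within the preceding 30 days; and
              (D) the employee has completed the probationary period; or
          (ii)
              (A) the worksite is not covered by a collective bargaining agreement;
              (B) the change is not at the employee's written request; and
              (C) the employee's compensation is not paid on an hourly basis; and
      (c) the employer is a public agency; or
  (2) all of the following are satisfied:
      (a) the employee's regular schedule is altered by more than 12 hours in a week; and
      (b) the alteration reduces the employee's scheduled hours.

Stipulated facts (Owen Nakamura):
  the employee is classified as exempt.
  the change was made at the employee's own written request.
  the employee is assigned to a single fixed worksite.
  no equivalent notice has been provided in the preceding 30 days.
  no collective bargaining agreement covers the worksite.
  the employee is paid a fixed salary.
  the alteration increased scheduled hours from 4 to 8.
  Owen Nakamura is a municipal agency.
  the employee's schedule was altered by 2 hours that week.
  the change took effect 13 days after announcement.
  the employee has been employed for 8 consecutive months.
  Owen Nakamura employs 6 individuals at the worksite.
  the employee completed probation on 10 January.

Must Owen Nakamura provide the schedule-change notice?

Yes — required.

(a) fixed location — holds.
(A) < 14 days' notice — met.
(B) tenure ≥ 6 mo. — satisfied.
(C) no recent notice — holds.
(D) past probation — met.
So (i) is satisfied (T AND T AND T AND T).
(A) no CBA — met.
(B) not employee-requested — not met.
(C) not (hourly-paid) — satisfied.
(ii): T AND F AND T → false.
So (b) is satisfied (T OR F).
(c) public agency — holds.
(1) = T AND T AND T = true.
(a) schedule shift > 12h — fails.
(b) hours reduced — not met.
(2) = F AND F = false.
So Overall is satisfied (T OR F).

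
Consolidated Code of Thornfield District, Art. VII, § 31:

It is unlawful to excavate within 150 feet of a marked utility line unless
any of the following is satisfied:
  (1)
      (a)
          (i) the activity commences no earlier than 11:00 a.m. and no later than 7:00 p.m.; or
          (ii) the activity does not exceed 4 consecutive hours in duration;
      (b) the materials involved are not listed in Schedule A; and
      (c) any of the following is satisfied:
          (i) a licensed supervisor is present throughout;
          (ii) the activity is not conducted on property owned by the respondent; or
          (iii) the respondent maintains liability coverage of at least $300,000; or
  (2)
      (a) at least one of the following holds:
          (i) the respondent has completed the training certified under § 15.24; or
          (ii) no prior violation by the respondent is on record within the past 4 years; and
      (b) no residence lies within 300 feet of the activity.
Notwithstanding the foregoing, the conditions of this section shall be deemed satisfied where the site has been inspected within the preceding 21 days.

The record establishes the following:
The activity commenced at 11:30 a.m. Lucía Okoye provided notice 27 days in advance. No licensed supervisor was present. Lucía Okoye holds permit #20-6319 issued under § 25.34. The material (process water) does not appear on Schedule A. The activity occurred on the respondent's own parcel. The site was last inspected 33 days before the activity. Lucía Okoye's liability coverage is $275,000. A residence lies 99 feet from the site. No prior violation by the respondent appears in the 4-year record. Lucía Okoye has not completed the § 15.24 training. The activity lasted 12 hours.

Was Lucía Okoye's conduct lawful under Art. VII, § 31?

(i) start within hours — satisfied.
(ii) ≤ 4 hrs duration — not met.
(a) = T OR F = true.
(b) not (Schedule A material) — holds.
(i) supervisor present — not met.
(ii) not (own property) — not met.
(iii) coverage ≥ $300,000 — not met.
(c): F OR F OR F → false.
(1): T AND T AND F → false.
(i) training certified — not satisfied.
(ii) no prior violation — met.
(a): F OR T → true.
(b) no residence in 300 ft — not met.
So (2) is not satisfied (T AND F).
So Overall is not satisfied (F OR F).
Exception (site inspected) — not satisfied.
Result: main false OR exception false → false.

No — unlawful.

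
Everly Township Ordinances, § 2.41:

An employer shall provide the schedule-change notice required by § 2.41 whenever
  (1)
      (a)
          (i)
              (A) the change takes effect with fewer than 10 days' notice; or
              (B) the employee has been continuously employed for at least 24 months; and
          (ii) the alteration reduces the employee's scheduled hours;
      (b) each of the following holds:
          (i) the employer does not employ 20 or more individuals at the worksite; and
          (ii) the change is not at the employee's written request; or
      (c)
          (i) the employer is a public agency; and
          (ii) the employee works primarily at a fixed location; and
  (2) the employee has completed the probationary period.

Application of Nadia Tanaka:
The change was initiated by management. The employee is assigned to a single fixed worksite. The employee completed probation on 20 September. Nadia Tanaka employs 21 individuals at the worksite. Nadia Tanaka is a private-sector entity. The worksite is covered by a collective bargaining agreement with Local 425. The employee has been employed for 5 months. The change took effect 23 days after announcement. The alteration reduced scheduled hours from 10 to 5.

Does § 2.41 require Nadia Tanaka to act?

(A) < 10 days' notice — fails.
(B) tenure ≥ 24 mo. — not satisfied.
(i) = F OR F = false.
(ii) hours reduced — met.
So (a) is not satisfied (F AND T).
(i) not (≥ 20 at site) — not met.
(ii) not employee-requested — satisfied.
So (b) is not satisfied (F AND T).
(i) public agency — not met.
(ii) fixed location — met.
So (c) is not satisfied (F AND T).
(1) = F OR F OR F = false.
(2) past probation — met.
Overall = F AND T = false.

No — not required.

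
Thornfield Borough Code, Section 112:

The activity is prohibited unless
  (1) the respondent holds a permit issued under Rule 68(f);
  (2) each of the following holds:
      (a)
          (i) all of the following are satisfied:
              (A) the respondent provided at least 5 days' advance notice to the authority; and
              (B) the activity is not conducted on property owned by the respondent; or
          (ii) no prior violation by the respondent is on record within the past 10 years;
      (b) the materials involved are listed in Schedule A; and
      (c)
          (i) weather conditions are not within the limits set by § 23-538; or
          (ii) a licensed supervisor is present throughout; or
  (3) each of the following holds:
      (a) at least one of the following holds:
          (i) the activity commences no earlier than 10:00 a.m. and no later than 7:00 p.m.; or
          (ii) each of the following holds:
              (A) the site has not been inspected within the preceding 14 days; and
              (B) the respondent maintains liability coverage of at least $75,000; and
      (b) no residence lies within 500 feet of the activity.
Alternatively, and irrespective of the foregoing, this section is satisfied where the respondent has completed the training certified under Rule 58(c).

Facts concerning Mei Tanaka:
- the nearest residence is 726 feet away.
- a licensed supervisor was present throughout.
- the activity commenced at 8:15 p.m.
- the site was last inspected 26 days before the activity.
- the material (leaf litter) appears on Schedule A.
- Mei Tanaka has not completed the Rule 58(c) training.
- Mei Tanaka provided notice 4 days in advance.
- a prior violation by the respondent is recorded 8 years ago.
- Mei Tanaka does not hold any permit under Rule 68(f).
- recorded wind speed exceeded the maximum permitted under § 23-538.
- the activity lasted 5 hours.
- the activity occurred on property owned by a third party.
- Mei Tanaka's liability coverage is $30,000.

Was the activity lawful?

No — unlawful.

(1) holds permit — fails.
(A) ≥5 days' notice — not met.
(B) not (own property) — satisfied.
(i): F AND T → false.
(ii) no prior violation — fails.
(a) = F OR F = false.
(b) Schedule A material — satisfied.
(i) not (weather ok) — holds.
(ii) supervisor present — satisfied.
(c): T OR T → true.
(2) = F AND T AND T = false.
(i) start within hours — not satisfied.
(A) not (site inspected) — holds.
(B) coverage ≥ $75,000 — not satisfied.
(ii): T AND F → false.
So (a) is not satisfied (F OR F).
(b) no residence in 500 ft — holds.
(3): F AND T → false.
Overall = F OR F OR F = false.
Exception (training certified) — not satisfied.
Result: main false OR exception false → false.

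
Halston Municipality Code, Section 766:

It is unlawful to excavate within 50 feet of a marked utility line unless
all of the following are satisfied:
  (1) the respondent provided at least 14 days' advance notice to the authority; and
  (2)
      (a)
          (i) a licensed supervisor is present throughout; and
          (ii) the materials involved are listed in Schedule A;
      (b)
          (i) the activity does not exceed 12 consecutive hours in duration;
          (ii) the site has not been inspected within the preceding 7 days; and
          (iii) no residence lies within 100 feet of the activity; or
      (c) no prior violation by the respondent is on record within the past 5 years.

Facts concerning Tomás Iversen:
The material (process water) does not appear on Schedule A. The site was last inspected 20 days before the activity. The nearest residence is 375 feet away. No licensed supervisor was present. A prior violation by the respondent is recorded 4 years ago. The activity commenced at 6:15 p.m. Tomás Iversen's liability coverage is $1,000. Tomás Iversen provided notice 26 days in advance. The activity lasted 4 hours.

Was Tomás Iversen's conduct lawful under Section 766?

(1) ≥14 days' notice — met.
(i) supervisor present — not met.
(ii) Schedule A material — not met.
(a) = F AND F = false.
(i) ≤ 12 hrs duration — holds.
(ii) not (site inspected) — satisfied.
(iii) no residence in 100 ft — holds.
(b): T AND T AND T → true.
(c) no prior violation — fails.
(2): F OR T OR F → true.
Overall: T AND T → true.

Yes — lawful.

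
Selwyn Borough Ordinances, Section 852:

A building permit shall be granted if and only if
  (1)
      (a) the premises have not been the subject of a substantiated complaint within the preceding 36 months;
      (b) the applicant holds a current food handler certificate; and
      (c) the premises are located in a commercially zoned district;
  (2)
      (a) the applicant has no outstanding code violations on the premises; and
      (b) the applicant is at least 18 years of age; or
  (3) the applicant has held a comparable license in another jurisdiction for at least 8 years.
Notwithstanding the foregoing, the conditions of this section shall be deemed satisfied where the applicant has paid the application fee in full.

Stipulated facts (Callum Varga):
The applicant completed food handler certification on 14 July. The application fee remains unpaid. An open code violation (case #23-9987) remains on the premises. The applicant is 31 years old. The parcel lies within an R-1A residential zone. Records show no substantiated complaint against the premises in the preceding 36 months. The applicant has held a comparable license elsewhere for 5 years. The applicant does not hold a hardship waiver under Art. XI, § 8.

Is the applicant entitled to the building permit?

(a) no complaint in 36 mo. — holds.
(b) food handler cert. — satisfied.
(c) commercially zoned — not satisfied.
(1) = T AND T AND F = false.
(a) no code violations — not satisfied.
(b) age ≥ 18 — holds.
(2): F AND T → false.
(3) prior license ≥ 8 yr — not satisfied.
Overall: F OR F OR F → false.
Exception (fee paid) — not satisfied.
Result: main false OR exception false → false.

No — denied.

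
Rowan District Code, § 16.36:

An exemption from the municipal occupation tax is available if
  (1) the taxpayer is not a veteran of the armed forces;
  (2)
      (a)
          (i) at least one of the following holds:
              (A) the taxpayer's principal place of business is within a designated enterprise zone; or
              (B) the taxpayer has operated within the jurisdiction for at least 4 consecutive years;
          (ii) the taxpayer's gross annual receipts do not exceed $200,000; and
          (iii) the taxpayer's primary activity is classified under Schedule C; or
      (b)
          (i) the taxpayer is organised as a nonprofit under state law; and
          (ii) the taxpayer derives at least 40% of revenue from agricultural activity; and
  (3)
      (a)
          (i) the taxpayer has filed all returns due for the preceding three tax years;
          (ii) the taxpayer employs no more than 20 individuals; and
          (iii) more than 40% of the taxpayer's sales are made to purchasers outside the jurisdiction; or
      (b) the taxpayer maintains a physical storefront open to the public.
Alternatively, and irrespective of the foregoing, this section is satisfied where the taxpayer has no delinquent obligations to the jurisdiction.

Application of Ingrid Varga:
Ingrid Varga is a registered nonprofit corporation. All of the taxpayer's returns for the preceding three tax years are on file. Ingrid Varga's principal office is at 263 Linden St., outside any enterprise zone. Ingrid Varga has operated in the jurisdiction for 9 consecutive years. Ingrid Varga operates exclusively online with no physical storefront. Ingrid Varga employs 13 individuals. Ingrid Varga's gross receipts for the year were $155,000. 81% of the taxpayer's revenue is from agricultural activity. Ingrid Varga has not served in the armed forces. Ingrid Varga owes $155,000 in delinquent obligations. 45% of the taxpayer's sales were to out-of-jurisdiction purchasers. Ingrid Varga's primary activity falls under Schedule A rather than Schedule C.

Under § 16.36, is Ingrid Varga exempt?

Yes — exempt.

(1) not (veteran) — holds.
(A) in enterprise zone — fails.
(B) ≥ 4 yrs in jurisdiction — met.
(i): F OR T → true.
(ii) receipts ≤ $200,000 — satisfied.
(iii) Schedule C activity — fails.
(a) = T AND T AND F = false.
(i) nonprofit — holds.
(ii) ≥40% agricultural — met.
So (b) is satisfied (T AND T).
(2) = F OR T = true.
(i) returns current — met.
(ii) ≤ 20 employees — satisfied.
(iii) >40% out-of-jur. sales — satisfied.
(a): T AND T AND T → true.
(b) has storefront — not met.
(3) = T OR F = true.
So Overall is satisfied (T AND T AND T).
Exception (no delinquency) — not satisfied.
Result: main true OR exception false → true.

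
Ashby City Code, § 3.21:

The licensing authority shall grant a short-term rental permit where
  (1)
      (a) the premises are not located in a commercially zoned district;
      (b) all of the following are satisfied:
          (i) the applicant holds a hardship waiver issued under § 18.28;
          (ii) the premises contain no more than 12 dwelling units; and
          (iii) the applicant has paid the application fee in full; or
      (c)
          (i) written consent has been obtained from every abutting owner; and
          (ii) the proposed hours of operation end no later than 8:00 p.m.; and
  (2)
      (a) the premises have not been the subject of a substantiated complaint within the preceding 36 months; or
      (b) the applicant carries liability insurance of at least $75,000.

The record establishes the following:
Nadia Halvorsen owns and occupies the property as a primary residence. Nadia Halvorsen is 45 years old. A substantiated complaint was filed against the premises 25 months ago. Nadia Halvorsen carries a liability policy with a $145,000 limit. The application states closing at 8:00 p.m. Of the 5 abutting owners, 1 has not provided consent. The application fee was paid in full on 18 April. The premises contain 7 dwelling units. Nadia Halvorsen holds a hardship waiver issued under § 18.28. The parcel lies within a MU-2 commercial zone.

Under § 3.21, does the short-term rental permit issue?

Yes — granted.

(a) not (commercially zoned) — not satisfied.
(i) hardship waiver — met.
(ii) ≤ 12 units — satisfied.
(iii) fee paid — holds.
So (b) is satisfied (T AND T AND T).
(i) all abutters consent — fails.
(ii) closes by 8 p.m. — satisfied.
(c): F AND T → false.
(1) = F OR T OR F = true.
(a) no complaint in 36 mo. — fails.
(b) insurance ≥ $75,000 — satisfied.
So (2) is satisfied (F OR T).
Overall: T AND T → true.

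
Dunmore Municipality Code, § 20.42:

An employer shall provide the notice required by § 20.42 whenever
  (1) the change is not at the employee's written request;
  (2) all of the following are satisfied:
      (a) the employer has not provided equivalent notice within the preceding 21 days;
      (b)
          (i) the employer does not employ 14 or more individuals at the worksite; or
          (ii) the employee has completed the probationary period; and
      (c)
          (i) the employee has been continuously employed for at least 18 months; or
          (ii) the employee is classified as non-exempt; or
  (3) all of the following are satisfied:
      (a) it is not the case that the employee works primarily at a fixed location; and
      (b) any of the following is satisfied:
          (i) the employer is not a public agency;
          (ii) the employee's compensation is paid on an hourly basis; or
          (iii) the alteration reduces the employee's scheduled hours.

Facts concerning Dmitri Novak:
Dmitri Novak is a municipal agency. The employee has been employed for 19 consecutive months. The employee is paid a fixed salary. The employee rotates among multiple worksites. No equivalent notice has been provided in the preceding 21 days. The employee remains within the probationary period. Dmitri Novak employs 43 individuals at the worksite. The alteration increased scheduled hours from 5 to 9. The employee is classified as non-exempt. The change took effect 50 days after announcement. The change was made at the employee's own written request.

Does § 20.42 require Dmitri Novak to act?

(1) not employee-requested — fails.
(a) no recent notice — met.
(i) not (≥ 14 at site) — not satisfied.
(ii) past probation — fails.
(b): F OR F → false.
(i) tenure ≥ 18 mo. — satisfied.
(ii) non-exempt — satisfied.
(c): T OR T → true.
(2): T AND F AND T → false.
(a) not (fixed location) — met.
(i) not (public agency) — not met.
(ii) hourly-paid — not met.
(iii) hours reduced — not met.
(b) = F OR F OR F = false.
So (3) is not satisfied (T AND F).
Overall: F OR F OR F → false.

No — not required.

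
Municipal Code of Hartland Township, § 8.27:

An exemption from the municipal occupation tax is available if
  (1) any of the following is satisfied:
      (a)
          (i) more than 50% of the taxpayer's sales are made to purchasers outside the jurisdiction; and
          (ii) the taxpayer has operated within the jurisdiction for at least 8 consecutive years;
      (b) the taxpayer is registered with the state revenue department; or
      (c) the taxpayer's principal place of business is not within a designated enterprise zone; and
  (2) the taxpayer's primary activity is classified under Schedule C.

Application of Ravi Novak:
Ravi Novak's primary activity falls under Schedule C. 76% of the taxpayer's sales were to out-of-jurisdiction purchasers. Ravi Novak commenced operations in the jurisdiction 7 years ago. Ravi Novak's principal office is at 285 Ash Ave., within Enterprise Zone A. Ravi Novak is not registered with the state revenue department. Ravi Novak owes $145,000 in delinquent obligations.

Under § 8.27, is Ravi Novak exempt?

(i) >50% out-of-jur. sales — satisfied.
(ii) ≥ 8 yrs in jurisdiction — not met.
(a): T AND F → false.
(b) state-registered — not satisfied.
(c) not (in enterprise zone) — not met.
(1) = F OR F OR F = false.
(2) Schedule C activity — holds.
So Overall is not satisfied (F AND T).

No — not exempt.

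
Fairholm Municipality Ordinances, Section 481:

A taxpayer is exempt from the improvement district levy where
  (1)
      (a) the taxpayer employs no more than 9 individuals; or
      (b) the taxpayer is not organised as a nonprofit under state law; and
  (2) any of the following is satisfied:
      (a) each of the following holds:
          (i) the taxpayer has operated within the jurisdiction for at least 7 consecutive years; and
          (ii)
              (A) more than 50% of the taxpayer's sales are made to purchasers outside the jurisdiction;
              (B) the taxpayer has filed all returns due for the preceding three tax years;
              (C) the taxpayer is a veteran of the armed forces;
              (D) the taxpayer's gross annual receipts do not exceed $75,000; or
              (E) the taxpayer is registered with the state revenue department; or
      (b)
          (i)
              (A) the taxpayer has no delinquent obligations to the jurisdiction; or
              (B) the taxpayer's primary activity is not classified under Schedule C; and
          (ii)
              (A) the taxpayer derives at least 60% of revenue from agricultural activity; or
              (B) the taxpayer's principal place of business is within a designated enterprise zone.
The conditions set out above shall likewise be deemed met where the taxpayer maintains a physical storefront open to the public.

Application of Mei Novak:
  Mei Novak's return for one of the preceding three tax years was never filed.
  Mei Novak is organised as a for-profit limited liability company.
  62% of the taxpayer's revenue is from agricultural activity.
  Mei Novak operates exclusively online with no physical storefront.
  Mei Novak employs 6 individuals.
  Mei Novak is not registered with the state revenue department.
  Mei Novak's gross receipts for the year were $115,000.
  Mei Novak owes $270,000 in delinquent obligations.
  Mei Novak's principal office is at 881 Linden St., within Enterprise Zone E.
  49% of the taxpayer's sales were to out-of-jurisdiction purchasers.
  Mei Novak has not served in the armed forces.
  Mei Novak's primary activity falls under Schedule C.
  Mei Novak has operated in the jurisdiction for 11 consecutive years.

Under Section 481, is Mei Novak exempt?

No — not exempt.

(a) ≤ 9 employees — met.
(b) not (nonprofit) — satisfied.
So (1) is satisfied (T OR T).
(i) ≥ 7 yrs in jurisdiction — holds.
(A) >50% out-of-jur. sales — not met.
(B) returns current — not satisfied.
(C) veteran — not satisfied.
(D) receipts ≤ $75,000 — fails.
(E) state-registered — not satisfied.
(ii) = F OR F OR F OR F OR F = false.
So (a) is not satisfied (T AND F).
(A) no delinquency — not met.
(B) not (Schedule C activity) — fails.
So (i) is not satisfied (F OR F).
(A) ≥60% agricultural — met.
(B) in enterprise zone — satisfied.
(ii) = T OR T = true.
(b): F AND T → false.
(2) = F OR F = false.
So Overall is not satisfied (T AND F).
Exception (has storefront) — not satisfied.
Result: main false OR exception false → false.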